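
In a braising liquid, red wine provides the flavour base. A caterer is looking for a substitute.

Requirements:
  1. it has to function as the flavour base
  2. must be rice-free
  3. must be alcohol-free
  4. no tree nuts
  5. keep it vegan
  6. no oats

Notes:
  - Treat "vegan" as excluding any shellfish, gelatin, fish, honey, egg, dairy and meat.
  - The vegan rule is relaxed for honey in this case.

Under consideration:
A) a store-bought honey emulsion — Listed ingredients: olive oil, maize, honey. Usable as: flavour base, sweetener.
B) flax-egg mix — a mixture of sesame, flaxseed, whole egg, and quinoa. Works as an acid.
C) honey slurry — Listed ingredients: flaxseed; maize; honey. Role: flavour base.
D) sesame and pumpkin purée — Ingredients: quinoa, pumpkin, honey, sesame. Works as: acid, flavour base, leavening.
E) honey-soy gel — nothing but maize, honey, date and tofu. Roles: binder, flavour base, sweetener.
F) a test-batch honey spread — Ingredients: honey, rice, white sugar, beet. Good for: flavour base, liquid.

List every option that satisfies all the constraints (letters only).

A: honey is permitted under the vegan carve-out; nothing else excluded — OK
B: not usable as a flavour base; has whole egg, so not vegan — out
C: honey is permitted under the vegan carve-out; nothing else excluded — OK
D: honey is permitted under the vegan carve-out; nothing else excluded — valid
E: honey is permitted under the vegan carve-out; nothing else excluded — OK
F: has rice, so not rice-free — out

A, C, D, E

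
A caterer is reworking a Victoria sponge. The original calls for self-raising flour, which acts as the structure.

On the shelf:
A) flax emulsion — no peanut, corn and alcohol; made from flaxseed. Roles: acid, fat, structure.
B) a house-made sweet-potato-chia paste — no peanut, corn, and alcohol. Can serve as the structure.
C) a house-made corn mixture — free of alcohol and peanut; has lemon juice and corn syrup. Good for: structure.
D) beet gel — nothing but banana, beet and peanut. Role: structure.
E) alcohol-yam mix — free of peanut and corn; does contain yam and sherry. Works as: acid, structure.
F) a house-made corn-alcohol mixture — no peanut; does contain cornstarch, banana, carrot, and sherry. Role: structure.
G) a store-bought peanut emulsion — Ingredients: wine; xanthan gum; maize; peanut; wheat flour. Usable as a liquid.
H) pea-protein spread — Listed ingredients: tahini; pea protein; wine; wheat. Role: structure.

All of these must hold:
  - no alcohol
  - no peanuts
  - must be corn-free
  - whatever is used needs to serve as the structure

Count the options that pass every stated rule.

A: no alcohol, no peanut — OK
B: works as a structure, no peanut, no corn — keep
C: has corn syrup, so not corn-free — reject
D: has peanut, so not peanut-free — no
E: has sherry, so not alcohol-free — no
F: has cornstarch, so not corn-free; has sherry, so not alcohol-free — out
G: not usable as a structure; has maize, so not corn-free (and 2 more) — reject
H: has wine, so not alcohol-free — no

2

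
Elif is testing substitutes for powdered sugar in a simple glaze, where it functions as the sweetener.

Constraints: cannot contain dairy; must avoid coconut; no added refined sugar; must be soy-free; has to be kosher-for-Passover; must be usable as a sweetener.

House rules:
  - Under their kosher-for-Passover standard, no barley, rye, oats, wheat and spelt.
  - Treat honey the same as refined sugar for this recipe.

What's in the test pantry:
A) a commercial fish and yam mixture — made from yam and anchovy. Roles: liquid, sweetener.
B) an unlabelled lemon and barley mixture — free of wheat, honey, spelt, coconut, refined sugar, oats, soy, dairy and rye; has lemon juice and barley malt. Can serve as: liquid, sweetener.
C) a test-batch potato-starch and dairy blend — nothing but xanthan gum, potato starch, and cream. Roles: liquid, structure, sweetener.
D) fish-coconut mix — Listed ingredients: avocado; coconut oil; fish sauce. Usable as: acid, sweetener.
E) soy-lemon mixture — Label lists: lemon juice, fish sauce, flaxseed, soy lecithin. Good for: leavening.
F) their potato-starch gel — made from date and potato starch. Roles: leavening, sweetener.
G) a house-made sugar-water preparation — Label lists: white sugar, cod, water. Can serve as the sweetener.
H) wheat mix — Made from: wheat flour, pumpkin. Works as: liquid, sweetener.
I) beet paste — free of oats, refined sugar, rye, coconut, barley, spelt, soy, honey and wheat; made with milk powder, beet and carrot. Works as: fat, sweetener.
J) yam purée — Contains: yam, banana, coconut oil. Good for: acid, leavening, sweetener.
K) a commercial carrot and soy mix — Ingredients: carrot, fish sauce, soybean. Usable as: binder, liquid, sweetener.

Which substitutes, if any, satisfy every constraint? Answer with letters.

A: no dairy, no coconut — OK
B: has barley malt, so not kosher-for-Passover — out
C: has cream, so not dairy-free — reject
D: has coconut oil, so not coconut-free — out
E: not usable as a sweetener; has soy lecithin, so not soy-free — no
F: only potato starch and date; none excluded — valid
G: has white sugar, so not no-added-sugar — reject
H: has wheat flour, so not kosher-for-Passover — out
I: has milk powder, so not dairy-free — reject
J: has coconut oil, so not coconut-free — no
K: has soybean, so not soy-free — out

A, F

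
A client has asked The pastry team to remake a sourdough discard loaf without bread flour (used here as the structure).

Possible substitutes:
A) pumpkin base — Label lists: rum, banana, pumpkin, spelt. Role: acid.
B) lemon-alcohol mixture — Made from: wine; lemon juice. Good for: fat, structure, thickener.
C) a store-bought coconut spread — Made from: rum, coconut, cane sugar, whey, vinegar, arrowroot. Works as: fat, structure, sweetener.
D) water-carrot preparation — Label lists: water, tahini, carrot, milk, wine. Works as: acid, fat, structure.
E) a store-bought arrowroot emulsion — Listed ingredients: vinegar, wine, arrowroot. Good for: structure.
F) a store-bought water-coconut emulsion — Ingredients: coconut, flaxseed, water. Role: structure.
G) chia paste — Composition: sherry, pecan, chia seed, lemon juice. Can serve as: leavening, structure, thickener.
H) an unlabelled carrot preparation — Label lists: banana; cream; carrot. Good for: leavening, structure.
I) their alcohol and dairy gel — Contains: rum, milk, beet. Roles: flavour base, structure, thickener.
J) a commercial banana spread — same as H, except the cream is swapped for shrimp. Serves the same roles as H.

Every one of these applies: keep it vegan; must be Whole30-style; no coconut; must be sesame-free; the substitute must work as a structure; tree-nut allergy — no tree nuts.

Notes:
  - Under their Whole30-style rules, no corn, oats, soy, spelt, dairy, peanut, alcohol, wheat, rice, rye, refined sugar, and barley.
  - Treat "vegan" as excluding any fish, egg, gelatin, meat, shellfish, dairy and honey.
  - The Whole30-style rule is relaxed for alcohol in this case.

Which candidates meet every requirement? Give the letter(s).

B, E

A: not usable as a structure; has spelt, so not Whole30-style — no
B: alcohol is permitted under the Whole30-style carve-out; nothing else excluded — OK
C: has whey, so not Whole30-style; has whey, so not vegan (and 1 more) — out
D: has milk, so not Whole30-style; has milk, so not vegan (and 1 more) — reject
E: alcohol is permitted under the Whole30-style carve-out; nothing else excluded — OK
F: has coconut, so not coconut-free — out
G: has pecan, so not tree-nut-free — reject
H: has cream, so not Whole30-style; has cream, so not vegan — reject
I: has milk, so not Whole30-style; has milk, so not vegan — reject
J: has shrimp, so not vegan — reject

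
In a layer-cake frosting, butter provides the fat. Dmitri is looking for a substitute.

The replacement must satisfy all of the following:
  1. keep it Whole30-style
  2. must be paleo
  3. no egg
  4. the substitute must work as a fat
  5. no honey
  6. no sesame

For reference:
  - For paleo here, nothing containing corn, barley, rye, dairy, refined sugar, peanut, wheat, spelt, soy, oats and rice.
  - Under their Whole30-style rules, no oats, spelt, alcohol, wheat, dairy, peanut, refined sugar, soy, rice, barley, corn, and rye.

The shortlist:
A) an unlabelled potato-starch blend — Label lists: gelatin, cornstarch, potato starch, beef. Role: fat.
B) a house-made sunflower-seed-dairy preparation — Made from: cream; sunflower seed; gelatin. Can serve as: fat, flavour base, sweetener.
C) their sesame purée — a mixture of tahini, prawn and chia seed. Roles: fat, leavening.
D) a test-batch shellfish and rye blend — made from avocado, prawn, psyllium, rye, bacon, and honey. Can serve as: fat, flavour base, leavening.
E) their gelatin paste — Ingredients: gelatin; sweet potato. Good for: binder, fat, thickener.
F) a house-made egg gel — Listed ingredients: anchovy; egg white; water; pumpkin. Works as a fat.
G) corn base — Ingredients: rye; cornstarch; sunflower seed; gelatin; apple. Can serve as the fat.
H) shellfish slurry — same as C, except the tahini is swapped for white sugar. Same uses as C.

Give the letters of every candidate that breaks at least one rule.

A, B, C, D, F, G, H

A: has cornstarch, so not paleo; has cornstarch, so not Whole30-style — reject
B: has cream, so not paleo; has cream, so not Whole30-style — no
C: has tahini, so not sesame-free — no
D: has rye, so not paleo; has rye, so not Whole30-style (and 1 more) — no
E: works as a fat, paleo, no egg — keep
F: has egg white, so not egg-free — out
G: has cornstarch, so not paleo; has cornstarch, so not Whole30-style — reject
H: has white sugar, so not paleo; has white sugar, so not Whole30-style — no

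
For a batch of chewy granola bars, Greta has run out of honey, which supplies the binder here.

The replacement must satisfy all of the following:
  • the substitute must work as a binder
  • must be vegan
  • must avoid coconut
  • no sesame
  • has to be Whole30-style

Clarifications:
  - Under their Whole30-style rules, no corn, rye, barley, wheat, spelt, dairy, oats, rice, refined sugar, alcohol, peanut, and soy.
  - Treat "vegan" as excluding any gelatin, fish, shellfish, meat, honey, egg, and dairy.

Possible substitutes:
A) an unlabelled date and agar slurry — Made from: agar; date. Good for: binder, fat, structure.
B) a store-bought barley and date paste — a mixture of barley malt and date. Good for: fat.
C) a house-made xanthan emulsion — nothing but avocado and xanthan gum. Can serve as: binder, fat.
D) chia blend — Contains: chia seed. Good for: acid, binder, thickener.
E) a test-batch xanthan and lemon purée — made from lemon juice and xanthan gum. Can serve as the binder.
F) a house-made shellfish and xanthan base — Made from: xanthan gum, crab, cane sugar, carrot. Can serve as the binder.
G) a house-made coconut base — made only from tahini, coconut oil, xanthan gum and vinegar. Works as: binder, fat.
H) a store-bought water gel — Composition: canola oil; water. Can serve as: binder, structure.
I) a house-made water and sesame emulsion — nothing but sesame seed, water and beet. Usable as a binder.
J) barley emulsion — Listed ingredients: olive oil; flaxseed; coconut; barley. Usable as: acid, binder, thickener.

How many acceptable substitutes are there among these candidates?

5

A: works as a binder, no coconut, no sesame — OK
B: not usable as a binder; has barley malt, so not Whole30-style — out
C: vegan, no sesame — valid
D: every rule checks out — keep
E: only lemon juice and xanthan gum; none excluded — valid
F: has cane sugar, so not Whole30-style; has crab, so not vegan — reject
G: has coconut oil, so not coconut-free; has tahini, so not sesame-free — reject
H: only canola oil and water; none excluded — OK
I: has sesame seed, so not sesame-free — reject
J: has barley, so not Whole30-style; has coconut, so not coconut-free — out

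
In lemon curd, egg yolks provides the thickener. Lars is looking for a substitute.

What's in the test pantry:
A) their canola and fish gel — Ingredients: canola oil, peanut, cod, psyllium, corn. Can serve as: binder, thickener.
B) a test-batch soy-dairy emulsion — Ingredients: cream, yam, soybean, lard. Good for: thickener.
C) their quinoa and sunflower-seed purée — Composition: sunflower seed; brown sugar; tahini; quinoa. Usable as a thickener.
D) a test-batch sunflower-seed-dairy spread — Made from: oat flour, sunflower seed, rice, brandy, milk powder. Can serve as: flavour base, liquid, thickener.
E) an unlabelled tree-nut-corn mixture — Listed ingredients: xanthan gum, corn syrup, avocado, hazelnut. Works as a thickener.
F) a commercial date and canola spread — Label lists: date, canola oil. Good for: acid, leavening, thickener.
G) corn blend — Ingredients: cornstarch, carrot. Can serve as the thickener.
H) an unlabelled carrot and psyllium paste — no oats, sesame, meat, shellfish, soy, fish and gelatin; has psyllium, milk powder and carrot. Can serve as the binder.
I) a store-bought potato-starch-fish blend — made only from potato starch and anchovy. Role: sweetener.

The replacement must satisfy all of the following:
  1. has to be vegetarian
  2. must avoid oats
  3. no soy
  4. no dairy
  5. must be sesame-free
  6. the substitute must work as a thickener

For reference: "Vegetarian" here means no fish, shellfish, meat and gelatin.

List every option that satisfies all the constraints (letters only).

E, F, G

A: has cod, so not vegetarian — reject
B: has lard, so not vegetarian; has soybean, so not soy-free (and 1 more) — out
C: has tahini, so not sesame-free — out
D: has oat flour, so not oat-free; has milk powder, so not dairy-free — no
E: all constraints satisfied — valid
F: only date and canola oil; none excluded — OK
G: no dairy, no soy — OK
H: not usable as a thickener; has milk powder, so not dairy-free — reject
I: not usable as a thickener; has anchovy, so not vegetarian — out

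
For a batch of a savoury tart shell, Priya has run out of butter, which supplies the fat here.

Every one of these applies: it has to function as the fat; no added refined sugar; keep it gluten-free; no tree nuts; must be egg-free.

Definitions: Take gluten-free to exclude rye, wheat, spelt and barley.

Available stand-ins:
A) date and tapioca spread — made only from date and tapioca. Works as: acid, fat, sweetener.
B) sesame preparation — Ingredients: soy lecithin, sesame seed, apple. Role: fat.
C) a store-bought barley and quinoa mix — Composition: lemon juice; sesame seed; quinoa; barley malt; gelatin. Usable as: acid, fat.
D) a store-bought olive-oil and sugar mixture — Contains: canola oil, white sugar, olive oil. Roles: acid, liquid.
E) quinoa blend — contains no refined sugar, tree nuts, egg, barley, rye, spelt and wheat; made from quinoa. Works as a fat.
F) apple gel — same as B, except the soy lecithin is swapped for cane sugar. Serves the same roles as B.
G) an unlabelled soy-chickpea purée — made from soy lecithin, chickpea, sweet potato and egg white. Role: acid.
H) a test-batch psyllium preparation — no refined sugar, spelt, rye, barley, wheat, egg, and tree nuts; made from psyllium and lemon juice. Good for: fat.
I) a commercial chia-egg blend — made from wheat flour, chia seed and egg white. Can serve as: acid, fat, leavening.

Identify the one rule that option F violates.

usable as a fat: satisfied
gluten-free: satisfied
no-added-sugar: has cane sugar — fails
tree-nut-free: satisfied
egg-free: satisfied

no-added-sugar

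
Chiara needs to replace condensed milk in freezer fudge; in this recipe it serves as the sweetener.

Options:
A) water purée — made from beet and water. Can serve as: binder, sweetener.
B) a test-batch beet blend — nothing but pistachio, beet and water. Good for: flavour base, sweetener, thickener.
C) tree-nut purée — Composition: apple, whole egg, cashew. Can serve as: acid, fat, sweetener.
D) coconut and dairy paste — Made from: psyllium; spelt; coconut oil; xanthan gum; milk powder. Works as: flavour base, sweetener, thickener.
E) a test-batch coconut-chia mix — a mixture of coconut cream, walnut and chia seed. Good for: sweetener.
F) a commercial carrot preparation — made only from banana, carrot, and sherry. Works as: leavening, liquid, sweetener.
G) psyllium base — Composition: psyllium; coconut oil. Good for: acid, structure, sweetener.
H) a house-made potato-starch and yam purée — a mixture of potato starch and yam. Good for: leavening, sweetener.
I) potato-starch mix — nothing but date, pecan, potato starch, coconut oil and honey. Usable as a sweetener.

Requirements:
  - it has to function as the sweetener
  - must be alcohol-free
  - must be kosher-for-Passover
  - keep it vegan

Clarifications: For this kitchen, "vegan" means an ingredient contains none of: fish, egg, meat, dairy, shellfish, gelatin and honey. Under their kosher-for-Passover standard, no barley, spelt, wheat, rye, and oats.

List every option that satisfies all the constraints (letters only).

A: nothing on the exclusion list — keep
B: only pistachio, beet, and water; none excluded — OK
C: has whole egg, so not vegan — no
D: has milk powder, so not vegan; has spelt, so not kosher-for-Passover — reject
E: only coconut cream, walnut, and chia seed; none excluded — OK
F: has sherry, so not alcohol-free — reject
G: only coconut oil and psyllium; none excluded — valid
H: vegan, kosher-for-Passover — valid
I: has honey, so not vegan — no

A, B, E, G, H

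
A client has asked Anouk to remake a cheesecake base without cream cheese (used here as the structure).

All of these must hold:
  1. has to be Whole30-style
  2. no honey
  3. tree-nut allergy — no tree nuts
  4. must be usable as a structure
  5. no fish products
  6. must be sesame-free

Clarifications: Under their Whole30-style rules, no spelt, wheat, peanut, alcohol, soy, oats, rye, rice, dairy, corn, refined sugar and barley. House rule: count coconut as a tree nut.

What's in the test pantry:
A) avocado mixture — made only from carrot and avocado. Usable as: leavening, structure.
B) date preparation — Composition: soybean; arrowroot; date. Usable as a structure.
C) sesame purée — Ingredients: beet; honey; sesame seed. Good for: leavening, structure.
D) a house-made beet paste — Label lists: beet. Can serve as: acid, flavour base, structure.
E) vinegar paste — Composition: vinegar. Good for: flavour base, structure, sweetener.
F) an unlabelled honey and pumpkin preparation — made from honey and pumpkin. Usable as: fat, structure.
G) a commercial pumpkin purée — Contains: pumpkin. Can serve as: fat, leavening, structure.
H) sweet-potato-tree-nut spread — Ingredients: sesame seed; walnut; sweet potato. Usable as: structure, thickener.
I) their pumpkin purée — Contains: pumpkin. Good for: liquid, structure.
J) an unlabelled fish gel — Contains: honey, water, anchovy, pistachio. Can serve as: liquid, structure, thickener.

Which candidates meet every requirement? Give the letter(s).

A: only carrot and avocado; none excluded — OK
B: has soybean, so not Whole30-style — no
C: has sesame seed, so not sesame-free; has honey, so not honey-free — out
D: no sesame, no fish — OK
E: nothing on the exclusion list — OK
F: has honey, so not honey-free — no
G: only pumpkin; none excluded — keep
H: has sesame seed, so not sesame-free; has walnut, so not tree-nut-free — out
I: nothing on the exclusion list — OK
J: has honey, so not honey-free; has pistachio, so not tree-nut-free (and 1 more) — reject

A, D, E, G, I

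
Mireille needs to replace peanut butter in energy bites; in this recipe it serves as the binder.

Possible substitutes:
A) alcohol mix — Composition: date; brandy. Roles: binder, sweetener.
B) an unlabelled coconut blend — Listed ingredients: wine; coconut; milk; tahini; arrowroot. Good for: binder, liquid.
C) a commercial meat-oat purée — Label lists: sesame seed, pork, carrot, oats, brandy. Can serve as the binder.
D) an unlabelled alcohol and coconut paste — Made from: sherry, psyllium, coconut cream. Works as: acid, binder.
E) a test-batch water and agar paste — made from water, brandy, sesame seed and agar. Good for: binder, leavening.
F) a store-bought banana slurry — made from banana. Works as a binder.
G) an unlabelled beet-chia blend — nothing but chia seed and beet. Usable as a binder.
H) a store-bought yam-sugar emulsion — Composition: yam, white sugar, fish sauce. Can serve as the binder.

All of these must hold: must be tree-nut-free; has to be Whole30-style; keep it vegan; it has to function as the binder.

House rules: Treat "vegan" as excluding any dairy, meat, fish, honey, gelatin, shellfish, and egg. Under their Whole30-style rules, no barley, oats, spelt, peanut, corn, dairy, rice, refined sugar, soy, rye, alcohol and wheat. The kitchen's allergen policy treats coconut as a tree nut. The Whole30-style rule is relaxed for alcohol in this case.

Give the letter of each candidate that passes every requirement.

A: alcohol is permitted under the Whole30-style carve-out; nothing else excluded — OK
B: has milk, so not vegan; has milk, so not Whole30-style (and 1 more) — no
C: has pork, so not vegan; has oats, so not Whole30-style — no
D: has coconut cream, so not tree-nut-free — out
E: alcohol is permitted under the Whole30-style carve-out; nothing else excluded — OK
F: tree-nut-free, Whole30-style — OK
G: nothing on the exclusion list — OK
H: has fish sauce, so not vegan; has white sugar, so not Whole30-style — out

A, E, F, G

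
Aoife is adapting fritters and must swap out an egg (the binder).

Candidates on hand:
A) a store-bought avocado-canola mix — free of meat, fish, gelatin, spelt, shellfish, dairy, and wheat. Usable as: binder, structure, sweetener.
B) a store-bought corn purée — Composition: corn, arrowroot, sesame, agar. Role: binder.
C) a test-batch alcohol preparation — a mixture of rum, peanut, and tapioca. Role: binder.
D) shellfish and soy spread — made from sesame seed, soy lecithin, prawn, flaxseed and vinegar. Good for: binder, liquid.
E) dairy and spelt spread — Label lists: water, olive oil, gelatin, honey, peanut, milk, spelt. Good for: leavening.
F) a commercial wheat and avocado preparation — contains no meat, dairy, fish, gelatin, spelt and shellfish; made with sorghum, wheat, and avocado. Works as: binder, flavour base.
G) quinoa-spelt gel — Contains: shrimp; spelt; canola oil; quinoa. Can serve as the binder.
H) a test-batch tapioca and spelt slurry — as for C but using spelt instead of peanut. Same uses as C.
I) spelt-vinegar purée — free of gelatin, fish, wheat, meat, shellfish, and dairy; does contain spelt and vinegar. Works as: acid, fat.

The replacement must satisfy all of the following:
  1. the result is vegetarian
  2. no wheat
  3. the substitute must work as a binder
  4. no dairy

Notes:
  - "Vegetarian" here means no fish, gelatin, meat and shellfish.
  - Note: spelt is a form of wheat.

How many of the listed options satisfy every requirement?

A: every rule checks out — valid
B: wheat-free, no dairy — keep
C: every rule checks out — valid
D: has prawn, so not vegetarian — no
E: not usable as a binder; has gelatin, so not vegetarian (and 2 more) — out
F: has wheat, so not wheat-free — reject
G: has shrimp, so not vegetarian; has spelt, so not wheat-free — out
H: has spelt, so not wheat-free — out
I: not usable as a binder; has spelt, so not wheat-free — reject

3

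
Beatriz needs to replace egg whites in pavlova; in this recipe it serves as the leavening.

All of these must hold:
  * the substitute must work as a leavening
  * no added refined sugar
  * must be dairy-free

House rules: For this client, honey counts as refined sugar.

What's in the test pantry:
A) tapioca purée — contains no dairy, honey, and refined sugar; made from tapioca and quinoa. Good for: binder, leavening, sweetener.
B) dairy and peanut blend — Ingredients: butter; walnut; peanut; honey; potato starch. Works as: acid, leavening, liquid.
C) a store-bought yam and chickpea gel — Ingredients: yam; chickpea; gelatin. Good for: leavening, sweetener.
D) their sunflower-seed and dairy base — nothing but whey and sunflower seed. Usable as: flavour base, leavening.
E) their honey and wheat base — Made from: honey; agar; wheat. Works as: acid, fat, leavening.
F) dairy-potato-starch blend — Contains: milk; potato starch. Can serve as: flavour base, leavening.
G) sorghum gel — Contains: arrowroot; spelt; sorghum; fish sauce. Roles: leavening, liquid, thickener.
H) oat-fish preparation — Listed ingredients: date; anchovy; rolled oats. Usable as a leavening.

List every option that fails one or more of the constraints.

A: no dairy, no-added-sugar — valid
B: has honey, so not no-added-sugar; has butter, so not dairy-free — out
C: only gelatin, yam and chickpea; none excluded — valid
D: has whey, so not dairy-free — reject
E: has honey, so not no-added-sugar — out
F: has milk, so not dairy-free — out
G: fish sauce and spelt etc. — none of it excluded — OK
H: every rule checks out — keep

B, D, E, F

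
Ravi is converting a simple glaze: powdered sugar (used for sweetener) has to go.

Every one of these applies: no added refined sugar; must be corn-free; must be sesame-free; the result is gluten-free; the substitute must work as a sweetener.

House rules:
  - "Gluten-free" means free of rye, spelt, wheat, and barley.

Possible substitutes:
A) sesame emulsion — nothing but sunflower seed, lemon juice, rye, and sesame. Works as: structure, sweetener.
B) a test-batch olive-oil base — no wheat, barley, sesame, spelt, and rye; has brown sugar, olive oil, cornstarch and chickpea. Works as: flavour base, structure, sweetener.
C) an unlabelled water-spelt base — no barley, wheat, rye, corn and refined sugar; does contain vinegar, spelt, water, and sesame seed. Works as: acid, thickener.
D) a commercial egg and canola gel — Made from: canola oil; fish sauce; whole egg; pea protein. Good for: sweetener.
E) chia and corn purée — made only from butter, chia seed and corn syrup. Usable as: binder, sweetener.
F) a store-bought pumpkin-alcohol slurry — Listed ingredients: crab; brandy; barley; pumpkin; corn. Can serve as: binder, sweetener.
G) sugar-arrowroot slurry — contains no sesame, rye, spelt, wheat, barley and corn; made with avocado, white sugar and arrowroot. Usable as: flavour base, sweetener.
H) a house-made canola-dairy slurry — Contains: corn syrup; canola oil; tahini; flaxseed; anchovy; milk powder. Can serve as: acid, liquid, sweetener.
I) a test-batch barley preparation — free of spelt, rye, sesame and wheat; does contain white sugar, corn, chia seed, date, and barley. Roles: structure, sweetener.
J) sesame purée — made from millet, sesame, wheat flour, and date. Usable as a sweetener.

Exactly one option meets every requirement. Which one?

A: has rye, so not gluten-free; has sesame, so not sesame-free — reject
B: has brown sugar, so not no-added-sugar; has cornstarch, so not corn-free — out
C: not usable as a sweetener; has spelt, so not gluten-free (and 1 more) — out
D: whole egg and fish sauce etc. — none of it excluded — keep
E: has corn syrup, so not corn-free — reject
F: has barley, so not gluten-free; has corn, so not corn-free — out
G: has white sugar, so not no-added-sugar — out
H: has tahini, so not sesame-free; has corn syrup, so not corn-free — no
I: has barley, so not gluten-free; has white sugar, so not no-added-sugar (and 1 more) — out
J: has wheat flour, so not gluten-free; has sesame, so not sesame-free — no

D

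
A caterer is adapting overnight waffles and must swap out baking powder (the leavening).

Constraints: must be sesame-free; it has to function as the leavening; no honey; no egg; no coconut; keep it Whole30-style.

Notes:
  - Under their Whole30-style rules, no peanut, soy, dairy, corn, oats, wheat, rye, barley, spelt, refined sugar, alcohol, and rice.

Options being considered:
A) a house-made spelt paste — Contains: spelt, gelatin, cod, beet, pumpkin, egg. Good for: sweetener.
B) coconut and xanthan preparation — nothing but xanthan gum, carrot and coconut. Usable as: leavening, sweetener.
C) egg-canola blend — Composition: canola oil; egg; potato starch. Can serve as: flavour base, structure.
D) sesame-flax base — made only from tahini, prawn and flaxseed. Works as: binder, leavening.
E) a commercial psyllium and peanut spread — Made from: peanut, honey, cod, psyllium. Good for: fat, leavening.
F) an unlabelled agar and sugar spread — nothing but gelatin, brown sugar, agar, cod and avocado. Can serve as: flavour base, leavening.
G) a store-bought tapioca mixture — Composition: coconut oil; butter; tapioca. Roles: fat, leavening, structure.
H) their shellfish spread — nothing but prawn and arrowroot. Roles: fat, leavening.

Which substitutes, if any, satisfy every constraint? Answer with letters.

A: not usable as a leavening; has spelt, so not Whole30-style (and 1 more) — reject
B: has coconut, so not coconut-free — reject
C: not usable as a leavening; has egg, so not egg-free — reject
D: has tahini, so not sesame-free — no
E: has peanut, so not Whole30-style; has honey, so not honey-free — no
F: has brown sugar, so not Whole30-style — no
G: has butter, so not Whole30-style; has coconut oil, so not coconut-free — no
H: only prawn and arrowroot; none excluded — OK

H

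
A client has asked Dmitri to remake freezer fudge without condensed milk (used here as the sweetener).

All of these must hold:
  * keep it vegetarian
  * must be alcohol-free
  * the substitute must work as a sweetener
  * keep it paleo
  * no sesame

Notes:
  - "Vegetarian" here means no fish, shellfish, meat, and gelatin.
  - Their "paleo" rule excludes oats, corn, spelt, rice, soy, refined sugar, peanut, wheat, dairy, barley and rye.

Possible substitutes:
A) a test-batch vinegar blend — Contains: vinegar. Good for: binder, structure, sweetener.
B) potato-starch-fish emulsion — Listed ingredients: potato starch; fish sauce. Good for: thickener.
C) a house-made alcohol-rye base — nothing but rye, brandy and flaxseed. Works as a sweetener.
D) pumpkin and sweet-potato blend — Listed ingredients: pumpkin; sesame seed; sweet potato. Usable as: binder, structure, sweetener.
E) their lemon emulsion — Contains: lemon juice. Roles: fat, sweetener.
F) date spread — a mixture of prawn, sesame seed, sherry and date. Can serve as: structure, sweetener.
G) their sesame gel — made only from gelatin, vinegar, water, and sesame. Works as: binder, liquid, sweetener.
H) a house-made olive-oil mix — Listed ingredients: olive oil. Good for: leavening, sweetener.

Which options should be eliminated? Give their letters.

B, C, D, F, G

A: works as a sweetener, no alcohol, vegetarian — keep
B: not usable as a sweetener; has fish sauce, so not vegetarian — no
C: has rye, so not paleo; has brandy, so not alcohol-free — no
D: has sesame seed, so not sesame-free — out
E: only lemon juice; none excluded — keep
F: has prawn, so not vegetarian; has sesame seed, so not sesame-free (and 1 more) — out
G: has gelatin, so not vegetarian; has sesame, so not sesame-free — reject
H: nothing on the exclusion list — OK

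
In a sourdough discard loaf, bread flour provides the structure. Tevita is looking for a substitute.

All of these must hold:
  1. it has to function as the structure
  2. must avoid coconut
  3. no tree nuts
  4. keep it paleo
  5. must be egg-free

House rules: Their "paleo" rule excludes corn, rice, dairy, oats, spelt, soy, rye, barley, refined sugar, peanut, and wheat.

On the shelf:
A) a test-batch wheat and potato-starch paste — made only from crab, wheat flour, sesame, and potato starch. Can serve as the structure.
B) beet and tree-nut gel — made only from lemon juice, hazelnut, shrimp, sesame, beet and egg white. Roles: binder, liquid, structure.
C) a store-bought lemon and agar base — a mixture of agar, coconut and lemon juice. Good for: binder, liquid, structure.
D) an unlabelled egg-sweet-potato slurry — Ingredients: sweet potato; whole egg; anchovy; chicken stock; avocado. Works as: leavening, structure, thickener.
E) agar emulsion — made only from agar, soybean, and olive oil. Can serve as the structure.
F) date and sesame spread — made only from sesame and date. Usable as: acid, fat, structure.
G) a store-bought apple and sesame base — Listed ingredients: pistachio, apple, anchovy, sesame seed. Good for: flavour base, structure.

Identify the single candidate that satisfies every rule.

A: has wheat flour, so not paleo — out
B: has hazelnut, so not tree-nut-free; has egg white, so not egg-free — no
C: has coconut, so not coconut-free — out
D: has whole egg, so not egg-free — out
E: has soybean, so not paleo — no
F: every rule checks out — valid
G: has pistachio, so not tree-nut-free — reject

F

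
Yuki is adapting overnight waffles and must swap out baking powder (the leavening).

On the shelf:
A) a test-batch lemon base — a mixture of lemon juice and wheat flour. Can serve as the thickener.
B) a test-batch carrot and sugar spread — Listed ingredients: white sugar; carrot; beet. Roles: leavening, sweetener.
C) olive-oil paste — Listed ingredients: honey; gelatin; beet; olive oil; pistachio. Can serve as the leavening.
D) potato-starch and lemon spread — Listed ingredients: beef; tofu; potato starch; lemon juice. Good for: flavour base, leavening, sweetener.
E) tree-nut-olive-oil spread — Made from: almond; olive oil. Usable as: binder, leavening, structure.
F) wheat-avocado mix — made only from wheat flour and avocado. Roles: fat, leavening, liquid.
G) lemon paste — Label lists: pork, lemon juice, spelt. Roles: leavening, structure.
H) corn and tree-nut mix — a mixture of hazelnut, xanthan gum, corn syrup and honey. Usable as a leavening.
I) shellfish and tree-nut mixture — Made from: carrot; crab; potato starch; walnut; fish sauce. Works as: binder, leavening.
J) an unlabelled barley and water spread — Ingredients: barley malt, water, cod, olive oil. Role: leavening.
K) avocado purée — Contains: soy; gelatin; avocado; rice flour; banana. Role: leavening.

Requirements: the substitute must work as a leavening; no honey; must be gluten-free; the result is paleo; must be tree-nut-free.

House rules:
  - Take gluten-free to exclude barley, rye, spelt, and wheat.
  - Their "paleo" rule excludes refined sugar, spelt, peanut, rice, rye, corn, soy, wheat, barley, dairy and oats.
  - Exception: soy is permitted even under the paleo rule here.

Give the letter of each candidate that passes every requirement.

A: not usable as a leavening; has wheat flour, so not gluten-free (and 1 more) — out
B: has white sugar, so not paleo — reject
C: has honey, so not honey-free; has pistachio, so not tree-nut-free — reject
D: soy is permitted under the paleo carve-out; nothing else excluded — keep
E: has almond, so not tree-nut-free — out
F: has wheat flour, so not gluten-free; has wheat flour, so not paleo — out
G: has spelt, so not gluten-free; has spelt, so not paleo — reject
H: has corn syrup, so not paleo; has honey, so not honey-free (and 1 more) — out
I: has walnut, so not tree-nut-free — reject
J: has barley malt, so not gluten-free; has barley malt, so not paleo — reject
K: has rice flour, so not paleo — no

D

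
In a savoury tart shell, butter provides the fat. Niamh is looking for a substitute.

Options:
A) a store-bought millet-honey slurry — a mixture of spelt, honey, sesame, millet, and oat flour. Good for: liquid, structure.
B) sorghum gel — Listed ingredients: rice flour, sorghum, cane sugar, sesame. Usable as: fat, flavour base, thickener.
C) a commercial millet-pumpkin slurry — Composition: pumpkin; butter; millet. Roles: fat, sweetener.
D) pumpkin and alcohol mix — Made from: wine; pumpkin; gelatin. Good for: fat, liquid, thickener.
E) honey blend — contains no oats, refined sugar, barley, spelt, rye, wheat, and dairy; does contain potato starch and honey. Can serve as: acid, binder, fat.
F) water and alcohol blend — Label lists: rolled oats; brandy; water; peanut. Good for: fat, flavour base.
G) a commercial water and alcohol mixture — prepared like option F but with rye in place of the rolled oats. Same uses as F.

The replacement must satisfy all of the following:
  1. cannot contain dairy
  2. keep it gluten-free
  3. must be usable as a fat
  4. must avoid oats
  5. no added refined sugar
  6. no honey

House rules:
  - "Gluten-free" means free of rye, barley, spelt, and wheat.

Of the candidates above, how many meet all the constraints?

A: not usable as a fat; has spelt, so not gluten-free (and 2 more) — no
B: has cane sugar, so not no-added-sugar — out
C: has butter, so not dairy-free — reject
D: only wine, gelatin and pumpkin; none excluded — OK
E: has honey, so not honey-free — reject
F: has rolled oats, so not oat-free — out
G: has rye, so not gluten-free — reject

1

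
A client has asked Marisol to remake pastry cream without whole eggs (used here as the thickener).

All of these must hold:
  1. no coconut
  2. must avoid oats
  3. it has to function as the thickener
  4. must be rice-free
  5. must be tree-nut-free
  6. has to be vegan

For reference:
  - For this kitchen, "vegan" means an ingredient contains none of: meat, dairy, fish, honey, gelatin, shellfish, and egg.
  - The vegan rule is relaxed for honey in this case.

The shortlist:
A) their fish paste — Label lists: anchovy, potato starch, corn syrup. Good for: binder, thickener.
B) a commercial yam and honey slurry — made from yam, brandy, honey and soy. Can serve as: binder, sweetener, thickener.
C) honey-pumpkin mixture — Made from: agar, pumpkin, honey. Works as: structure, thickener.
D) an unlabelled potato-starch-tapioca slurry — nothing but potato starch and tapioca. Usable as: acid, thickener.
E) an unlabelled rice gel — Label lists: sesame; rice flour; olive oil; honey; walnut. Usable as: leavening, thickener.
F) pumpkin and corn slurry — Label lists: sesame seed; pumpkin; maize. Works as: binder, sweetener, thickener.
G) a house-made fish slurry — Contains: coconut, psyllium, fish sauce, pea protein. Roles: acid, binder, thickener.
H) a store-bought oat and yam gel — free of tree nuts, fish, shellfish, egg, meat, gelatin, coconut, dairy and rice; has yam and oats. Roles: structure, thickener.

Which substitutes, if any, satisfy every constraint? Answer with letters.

B, C, D, F

A: has anchovy, so not vegan — out
B: honey is permitted under the vegan carve-out; nothing else excluded — keep
C: honey is permitted under the vegan carve-out; nothing else excluded — keep
D: no rice, no oats — keep
E: has walnut, so not tree-nut-free; has rice flour, so not rice-free — out
F: only maize, sesame seed, and pumpkin; none excluded — keep
G: has fish sauce, so not vegan; has coconut, so not coconut-free — no
H: has oats, so not oat-free — reject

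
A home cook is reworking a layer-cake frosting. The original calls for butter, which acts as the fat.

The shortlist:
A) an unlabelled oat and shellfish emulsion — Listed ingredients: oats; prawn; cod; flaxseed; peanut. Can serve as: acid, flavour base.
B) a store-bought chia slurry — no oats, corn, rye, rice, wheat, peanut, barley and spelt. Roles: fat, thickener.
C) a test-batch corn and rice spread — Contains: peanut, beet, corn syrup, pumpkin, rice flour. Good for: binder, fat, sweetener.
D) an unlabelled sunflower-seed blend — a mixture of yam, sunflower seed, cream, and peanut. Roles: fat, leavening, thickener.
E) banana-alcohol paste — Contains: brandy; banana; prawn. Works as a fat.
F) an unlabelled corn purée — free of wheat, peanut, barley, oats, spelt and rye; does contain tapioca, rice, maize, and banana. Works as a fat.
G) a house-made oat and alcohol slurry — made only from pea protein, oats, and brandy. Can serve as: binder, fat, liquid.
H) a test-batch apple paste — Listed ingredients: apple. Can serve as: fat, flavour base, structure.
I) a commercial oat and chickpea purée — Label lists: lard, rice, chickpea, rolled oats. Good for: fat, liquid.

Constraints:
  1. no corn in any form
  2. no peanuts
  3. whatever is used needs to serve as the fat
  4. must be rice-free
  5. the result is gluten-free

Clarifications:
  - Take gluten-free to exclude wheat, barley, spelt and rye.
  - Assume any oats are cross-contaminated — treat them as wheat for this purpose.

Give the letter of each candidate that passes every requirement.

A: not usable as a fat; has oats, so not gluten-free (and 1 more) — no
B: every rule checks out — keep
C: has rice flour, so not rice-free; has peanut, so not peanut-free (and 1 more) — no
D: has peanut, so not peanut-free — reject
E: only brandy, prawn, and banana; none excluded — valid
F: has rice, so not rice-free; has maize, so not corn-free — reject
G: has oats, so not gluten-free — no
H: no corn, no rice — keep
I: has rolled oats, so not gluten-free; has rice, so not rice-free — no

B, E, H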